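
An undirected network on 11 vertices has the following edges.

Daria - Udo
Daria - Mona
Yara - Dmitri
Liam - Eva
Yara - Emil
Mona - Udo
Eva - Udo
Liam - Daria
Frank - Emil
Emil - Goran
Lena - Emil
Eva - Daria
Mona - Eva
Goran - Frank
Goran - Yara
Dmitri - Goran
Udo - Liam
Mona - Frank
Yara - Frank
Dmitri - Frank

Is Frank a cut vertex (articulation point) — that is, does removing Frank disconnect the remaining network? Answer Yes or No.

Yes

Removing Frank leaves {Daria, Eva, Liam, Mona, and Udo} with no path to {Dmitri, Emil, Goran, Lena, and Yara}, so the network splits into 2 components. Frank is a cut vertex.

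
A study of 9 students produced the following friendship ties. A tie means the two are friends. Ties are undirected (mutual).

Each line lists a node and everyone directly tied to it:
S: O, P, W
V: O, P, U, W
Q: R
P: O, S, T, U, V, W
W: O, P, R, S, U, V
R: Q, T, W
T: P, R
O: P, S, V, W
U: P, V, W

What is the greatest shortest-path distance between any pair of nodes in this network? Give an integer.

Eccentricity of each node (its greatest distance to any other): O:3, P:3, Q:3, R:2, S:3, T:2, U:3, V:3, W:2.
The maximum eccentricity is 3, realized for instance by the pair S–Q via S – W – R – Q. So the diameter is 3.

3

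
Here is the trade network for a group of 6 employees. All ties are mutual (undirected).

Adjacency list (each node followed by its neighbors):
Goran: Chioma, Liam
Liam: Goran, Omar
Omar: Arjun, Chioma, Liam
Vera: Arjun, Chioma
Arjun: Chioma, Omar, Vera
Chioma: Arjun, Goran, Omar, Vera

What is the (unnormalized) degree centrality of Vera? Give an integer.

Vera is directly tied to Arjun and Chioma. That is 2 neighbors, so the degree of Vera is 2.

2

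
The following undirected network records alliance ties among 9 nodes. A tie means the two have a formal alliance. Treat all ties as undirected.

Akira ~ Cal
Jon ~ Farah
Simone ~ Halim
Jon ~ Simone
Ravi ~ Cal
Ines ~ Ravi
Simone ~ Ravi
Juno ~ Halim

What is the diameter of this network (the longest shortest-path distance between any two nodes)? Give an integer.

5

Eccentricity of each node (its greatest distance to any other): Akira:5, Cal:4, Farah:5, Halim:4, Ines:4, Jon:4, Juno:5, Ravi:3, Simone:3.
The maximum eccentricity is 5, realized for instance by the pair Juno–Akira via Juno – Halim – Simone – Ravi – Cal – Akira. So the diameter is 5.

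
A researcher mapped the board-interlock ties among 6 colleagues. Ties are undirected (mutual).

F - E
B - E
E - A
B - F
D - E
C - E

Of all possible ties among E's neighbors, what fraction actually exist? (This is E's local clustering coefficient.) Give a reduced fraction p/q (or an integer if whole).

E's neighbors: A, B, C, D, and F (k = 5).
Possible neighbor pairs: C(5,2) = 10. Edges among them: B–F → e = 1.
Clustering(E) = 1/10.

1/10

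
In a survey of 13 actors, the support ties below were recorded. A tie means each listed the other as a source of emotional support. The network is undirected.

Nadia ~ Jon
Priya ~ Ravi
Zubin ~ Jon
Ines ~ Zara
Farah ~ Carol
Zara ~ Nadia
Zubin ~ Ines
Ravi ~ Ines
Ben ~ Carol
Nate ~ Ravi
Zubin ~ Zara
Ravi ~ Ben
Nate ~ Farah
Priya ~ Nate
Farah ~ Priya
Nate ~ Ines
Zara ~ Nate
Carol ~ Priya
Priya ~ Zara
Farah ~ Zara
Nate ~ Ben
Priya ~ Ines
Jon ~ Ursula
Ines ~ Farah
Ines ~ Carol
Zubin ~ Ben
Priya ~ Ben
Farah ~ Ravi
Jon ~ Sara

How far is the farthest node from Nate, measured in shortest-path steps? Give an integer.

Distances from Nate: Ben:1, Carol:2, Farah:1, Ines:1, Jon:3, Nadia:2, Priya:1, Ravi:1, Sara:4, Ursula:4, Zara:1, Zubin:2.
The largest is 4 (to Ursula and Sara), so the eccentricity of Nate is 4.

4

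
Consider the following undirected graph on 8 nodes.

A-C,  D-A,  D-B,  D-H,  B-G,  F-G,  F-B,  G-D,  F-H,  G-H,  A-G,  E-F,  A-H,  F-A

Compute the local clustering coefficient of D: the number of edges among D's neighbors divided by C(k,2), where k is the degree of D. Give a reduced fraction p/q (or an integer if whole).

2/3

D's neighbors: A, B, G, and H (k = 4).
Possible neighbor pairs: C(4,2) = 6. Edges among them: A–G, A–H, B–G, G–H → e = 4.
Clustering(D) = 4/6 = 2/3.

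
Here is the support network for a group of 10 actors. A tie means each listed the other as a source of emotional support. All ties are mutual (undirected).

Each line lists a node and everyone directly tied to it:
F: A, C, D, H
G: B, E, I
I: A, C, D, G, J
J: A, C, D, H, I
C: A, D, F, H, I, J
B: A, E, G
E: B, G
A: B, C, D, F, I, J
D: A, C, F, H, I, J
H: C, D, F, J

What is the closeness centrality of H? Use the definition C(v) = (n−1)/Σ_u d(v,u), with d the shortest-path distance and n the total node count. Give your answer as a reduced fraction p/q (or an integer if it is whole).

1/2

Distances from H: A:2, B:3, C:1, D:1, E:4, F:1, G:3, I:2, J:1. Sum = 18.
n = 10, so closeness = 9/18 = 1/2.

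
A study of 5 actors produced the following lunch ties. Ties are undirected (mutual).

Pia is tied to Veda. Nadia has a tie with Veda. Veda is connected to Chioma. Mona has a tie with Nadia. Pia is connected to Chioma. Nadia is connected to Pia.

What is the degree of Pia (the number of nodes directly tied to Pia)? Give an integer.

3

Pia is directly tied to Chioma, Nadia, and Veda. That is 3 neighbors, so the degree of Pia is 3.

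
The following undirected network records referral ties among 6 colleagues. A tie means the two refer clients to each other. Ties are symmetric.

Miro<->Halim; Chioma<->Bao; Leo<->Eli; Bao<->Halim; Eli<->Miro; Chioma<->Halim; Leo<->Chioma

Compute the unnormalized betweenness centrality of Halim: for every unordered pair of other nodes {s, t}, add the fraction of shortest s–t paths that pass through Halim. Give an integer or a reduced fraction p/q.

Pairs whose geodesics pass through Halim — Chioma–Miro: 1; Bao–Miro: 1; Bao–Eli: 1/2.
All other pairs contribute 0.
Summing the contributions gives betweenness(Halim) = 5/2.

5/2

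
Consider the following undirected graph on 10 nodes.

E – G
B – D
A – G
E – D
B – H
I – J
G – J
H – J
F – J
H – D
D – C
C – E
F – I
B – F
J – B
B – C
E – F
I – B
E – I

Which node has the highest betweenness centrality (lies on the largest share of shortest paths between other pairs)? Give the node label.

Unnormalized betweenness of each node: A:0, B:5, C:1/4, D:7/4, E:8, F:7/12, G:25/3, H:1/2, I:7/12, J:7.
G has the largest value, 25/3, making it the main broker — the node through which the most shortest paths run.

G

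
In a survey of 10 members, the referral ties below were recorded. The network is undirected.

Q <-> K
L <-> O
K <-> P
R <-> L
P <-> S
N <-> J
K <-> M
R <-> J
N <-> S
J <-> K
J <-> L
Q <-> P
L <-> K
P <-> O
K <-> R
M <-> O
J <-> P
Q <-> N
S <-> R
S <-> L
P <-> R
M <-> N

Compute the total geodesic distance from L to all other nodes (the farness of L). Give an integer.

Distances from L: J:1, K:1, M:2, N:2, O:1, P:2, Q:2, R:1, S:1.
Sum = 1 + 1 + 2 + 2 + 1 + 2 + 2 + 1 + 1 = 13.

13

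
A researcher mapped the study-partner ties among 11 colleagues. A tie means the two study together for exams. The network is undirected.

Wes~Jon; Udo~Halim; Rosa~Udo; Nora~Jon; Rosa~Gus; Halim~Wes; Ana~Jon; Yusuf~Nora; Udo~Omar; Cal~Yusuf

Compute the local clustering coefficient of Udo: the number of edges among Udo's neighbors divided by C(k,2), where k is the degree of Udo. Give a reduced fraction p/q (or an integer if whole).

Udo's neighbors: Halim, Omar, and Rosa (k = 3).
Possible neighbor pairs: C(3,2) = 3. Edges among them: none → e = 0.
Clustering(Udo) = 0/3 = 0.

0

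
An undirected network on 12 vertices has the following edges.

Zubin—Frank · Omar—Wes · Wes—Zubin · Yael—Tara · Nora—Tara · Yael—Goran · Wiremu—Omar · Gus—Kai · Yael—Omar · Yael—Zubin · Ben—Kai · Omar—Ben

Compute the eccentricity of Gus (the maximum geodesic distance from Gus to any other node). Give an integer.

Distances from Gus: Ben:2, Frank:6, Goran:5, Kai:1, Nora:6, Omar:3, Tara:5, Wes:4, Wiremu:4, Yael:4, Zubin:5.
The largest is 6 (to Frank and Nora), so the eccentricity of Gus is 6.

6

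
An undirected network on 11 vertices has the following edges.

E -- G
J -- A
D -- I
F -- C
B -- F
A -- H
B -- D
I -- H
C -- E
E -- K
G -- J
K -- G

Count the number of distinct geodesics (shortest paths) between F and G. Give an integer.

The shortest distance is 3, and the only length-3 path is F–C–E–G. So there is exactly 1 shortest path.

1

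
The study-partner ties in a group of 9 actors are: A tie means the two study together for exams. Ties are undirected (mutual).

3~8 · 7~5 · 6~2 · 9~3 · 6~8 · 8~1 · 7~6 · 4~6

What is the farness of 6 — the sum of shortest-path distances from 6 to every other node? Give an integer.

Distances from 6: 1:2, 2:1, 3:2, 4:1, 5:2, 7:1, 8:1, 9:3.
Sum = 2 + 1 + 2 + 1 + 2 + 1 + 1 + 3 = 13.

13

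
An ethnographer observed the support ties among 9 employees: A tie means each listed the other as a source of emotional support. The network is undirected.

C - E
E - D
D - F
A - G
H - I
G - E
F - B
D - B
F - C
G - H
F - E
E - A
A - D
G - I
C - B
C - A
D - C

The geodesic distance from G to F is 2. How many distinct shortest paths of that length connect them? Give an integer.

1

The shortest distance is 2, and the only length-2 path is G–E–F. So there is exactly 1 shortest path.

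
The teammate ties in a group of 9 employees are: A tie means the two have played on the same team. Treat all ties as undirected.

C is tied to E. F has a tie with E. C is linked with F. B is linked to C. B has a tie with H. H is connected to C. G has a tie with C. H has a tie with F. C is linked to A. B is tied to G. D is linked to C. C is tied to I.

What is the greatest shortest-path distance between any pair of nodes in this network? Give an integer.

2

Eccentricity of each node (its greatest distance to any other): A:2, B:2, C:1, D:2, E:2, F:2, G:2, H:2, I:2.
The maximum eccentricity is 2, realized for instance by the pair I–D via I – C – D. So the diameter is 2.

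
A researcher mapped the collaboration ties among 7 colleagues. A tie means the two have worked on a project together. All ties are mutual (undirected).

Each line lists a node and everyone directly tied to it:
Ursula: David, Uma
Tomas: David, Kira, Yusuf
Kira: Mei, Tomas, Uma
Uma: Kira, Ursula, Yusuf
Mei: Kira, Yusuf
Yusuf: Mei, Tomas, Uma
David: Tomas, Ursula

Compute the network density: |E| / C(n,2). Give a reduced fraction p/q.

3/7

There are 9 edges and 7 nodes, so the maximum possible is C(7,2) = 21.
Density = 9/21 = 3/7.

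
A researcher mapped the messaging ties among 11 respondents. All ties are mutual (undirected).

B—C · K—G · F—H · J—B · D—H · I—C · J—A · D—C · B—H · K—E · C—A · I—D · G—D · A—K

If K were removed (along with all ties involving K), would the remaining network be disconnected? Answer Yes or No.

Removing K leaves {E} with no path to {A, B, C, D, F, G, H, I, and J}, so the network splits into 2 components. K is a cut vertex.

Yes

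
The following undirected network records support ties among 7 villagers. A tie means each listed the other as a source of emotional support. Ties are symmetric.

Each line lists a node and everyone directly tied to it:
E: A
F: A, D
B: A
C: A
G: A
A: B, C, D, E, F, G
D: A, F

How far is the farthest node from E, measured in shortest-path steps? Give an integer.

2

Distances from E: A:1, B:2, C:2, D:2, F:2, G:2.
The largest is 2 (to G, C, B, D, and F), so the eccentricity of E is 2.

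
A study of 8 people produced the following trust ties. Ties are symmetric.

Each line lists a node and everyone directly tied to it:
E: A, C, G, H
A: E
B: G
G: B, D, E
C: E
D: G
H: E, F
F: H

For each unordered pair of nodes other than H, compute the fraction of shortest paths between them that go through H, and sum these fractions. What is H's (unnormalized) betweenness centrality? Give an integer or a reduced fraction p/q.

Pairs whose geodesics pass through H — G–F: 1; E–F: 1; B–F: 1; F–A: 1; F–C: 1; F–D: 1.
All other pairs contribute 0.
Summing the contributions gives betweenness(H) = 6.

6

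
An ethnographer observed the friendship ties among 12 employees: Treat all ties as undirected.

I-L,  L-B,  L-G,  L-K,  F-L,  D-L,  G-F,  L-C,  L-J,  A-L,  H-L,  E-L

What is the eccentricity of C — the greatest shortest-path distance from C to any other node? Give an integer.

2

Distances from C: A:2, B:2, D:2, E:2, F:2, G:2, H:2, I:2, J:2, K:2, L:1.
The largest is 2 (to F, E, G, H, B, K, I, D, J, and A), so the eccentricity of C is 2.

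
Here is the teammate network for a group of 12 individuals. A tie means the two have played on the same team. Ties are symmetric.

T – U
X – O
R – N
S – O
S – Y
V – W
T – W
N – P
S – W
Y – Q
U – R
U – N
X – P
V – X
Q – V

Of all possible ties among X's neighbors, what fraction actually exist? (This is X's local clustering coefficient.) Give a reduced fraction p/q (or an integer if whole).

X's neighbors: O, P, and V (k = 3).
Possible neighbor pairs: C(3,2) = 3. Edges among them: none → e = 0.
Clustering(X) = 0/3 = 0.

0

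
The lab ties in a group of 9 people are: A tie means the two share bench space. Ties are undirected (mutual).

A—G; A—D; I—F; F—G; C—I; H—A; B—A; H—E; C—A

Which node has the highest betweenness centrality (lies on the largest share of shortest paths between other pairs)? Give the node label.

A

Unnormalized betweenness of each node: A:22, B:0, C:5, D:0, E:0, F:1, G:5, H:7, I:1.
A has the largest value, 22, making it the main broker — the node through which the most shortest paths run.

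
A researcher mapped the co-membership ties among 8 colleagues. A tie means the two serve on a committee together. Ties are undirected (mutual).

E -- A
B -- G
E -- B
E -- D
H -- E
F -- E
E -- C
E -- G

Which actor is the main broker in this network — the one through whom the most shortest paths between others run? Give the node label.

E

Unnormalized betweenness of each node: A:0, B:0, C:0, D:0, E:20, F:0, G:0, H:0.
E has the largest value, 20, making it the main broker — the node through which the most shortest paths run.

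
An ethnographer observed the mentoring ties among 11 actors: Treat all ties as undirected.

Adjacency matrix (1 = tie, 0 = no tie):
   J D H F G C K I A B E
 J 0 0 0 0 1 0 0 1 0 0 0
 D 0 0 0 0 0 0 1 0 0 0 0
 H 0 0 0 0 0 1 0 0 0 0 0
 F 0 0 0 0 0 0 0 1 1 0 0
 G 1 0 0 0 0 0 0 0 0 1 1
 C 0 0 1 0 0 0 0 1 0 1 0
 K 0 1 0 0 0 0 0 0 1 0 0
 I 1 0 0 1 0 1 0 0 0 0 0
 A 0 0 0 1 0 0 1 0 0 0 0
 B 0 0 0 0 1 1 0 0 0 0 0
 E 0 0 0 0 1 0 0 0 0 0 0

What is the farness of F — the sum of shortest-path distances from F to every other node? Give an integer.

24

Distances from F: A:1, B:3, C:2, D:3, E:4, G:3, H:3, I:1, J:2, K:2.
Sum = 1 + 3 + 2 + 3 + 4 + 3 + 3 + 1 + 2 + 2 = 24.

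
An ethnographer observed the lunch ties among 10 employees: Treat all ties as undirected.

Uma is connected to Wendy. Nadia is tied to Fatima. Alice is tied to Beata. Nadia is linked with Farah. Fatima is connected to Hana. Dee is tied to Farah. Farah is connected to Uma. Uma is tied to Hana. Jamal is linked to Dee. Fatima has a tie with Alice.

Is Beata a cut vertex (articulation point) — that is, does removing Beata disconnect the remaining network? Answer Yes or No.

Even without Beata, every remaining node can still reach every other (the residual graph is connected), so Beata is not a cut vertex.

No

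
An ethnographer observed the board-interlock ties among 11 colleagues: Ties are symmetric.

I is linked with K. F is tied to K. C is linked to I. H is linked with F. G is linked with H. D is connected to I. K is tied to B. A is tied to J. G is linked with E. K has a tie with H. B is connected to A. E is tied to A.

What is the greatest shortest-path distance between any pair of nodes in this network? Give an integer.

5

Eccentricity of each node (its greatest distance to any other): A:4, B:3, C:5, D:5, E:5, F:4, G:4, H:4, I:4, J:5, K:3.
The maximum eccentricity is 5, realized for instance by the pair C–J via C – I – K – B – A – J. So the diameter is 5.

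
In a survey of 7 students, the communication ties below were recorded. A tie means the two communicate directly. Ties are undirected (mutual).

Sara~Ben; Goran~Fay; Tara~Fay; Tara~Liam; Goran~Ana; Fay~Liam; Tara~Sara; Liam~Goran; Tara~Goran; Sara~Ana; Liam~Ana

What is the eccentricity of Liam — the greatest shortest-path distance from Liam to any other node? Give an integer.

Distances from Liam: Ana:1, Ben:3, Fay:1, Goran:1, Sara:2, Tara:1.
The largest is 3 (to Ben), so the eccentricity of Liam is 3.

3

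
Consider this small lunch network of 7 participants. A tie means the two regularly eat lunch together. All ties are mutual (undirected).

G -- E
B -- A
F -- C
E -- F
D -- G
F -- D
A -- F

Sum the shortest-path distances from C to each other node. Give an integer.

13

Distances from C: A:2, B:3, D:2, E:2, F:1, G:3.
Sum = 2 + 3 + 2 + 2 + 1 + 3 = 13.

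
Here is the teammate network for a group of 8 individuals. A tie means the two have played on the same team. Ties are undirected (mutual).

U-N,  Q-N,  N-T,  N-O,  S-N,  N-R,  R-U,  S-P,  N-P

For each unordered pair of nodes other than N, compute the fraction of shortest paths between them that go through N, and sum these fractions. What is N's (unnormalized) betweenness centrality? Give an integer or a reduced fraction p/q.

19

Pairs whose geodesics pass through N — Q–S: 1; Q–O: 1; Q–P: 1; Q–R: 1; Q–U: 1; Q–T: 1; S–O: 1; S–R: 1; S–U: 1; S–T: 1; O–P: 1; O–R: 1; O–U: 1; O–T: 1 … (+5 more pairs).
All other pairs contribute 0.
Summing the contributions gives betweenness(N) = 19.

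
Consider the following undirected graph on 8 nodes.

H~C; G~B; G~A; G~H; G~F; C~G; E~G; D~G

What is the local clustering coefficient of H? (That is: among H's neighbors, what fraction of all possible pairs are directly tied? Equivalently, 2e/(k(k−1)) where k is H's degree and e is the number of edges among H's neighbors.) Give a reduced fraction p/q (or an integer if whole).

H's neighbors: C and G (k = 2).
Possible neighbor pairs: C(2,2) = 1. Edges among them: C–G → e = 1.
Clustering(H) = 1/1.

1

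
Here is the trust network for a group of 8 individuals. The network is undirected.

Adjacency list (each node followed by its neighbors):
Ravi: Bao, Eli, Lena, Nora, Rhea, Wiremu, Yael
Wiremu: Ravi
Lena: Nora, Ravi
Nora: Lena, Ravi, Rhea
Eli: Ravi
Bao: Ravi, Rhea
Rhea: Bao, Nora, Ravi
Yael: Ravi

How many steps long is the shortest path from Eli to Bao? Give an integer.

One shortest route is Eli – Ravi – Bao, which uses 2 edges, and Eli and Bao are not directly tied, so nothing shorter exists. So d(Eli,Bao) = 2.

2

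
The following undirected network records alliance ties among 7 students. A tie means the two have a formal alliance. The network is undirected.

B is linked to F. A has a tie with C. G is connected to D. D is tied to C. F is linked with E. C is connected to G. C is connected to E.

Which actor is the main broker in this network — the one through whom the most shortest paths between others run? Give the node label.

C

Unnormalized betweenness of each node: A:0, B:0, C:11, D:0, E:8, F:5, G:0.
C has the largest value, 11, making it the main broker — the node through which the most shortest paths run.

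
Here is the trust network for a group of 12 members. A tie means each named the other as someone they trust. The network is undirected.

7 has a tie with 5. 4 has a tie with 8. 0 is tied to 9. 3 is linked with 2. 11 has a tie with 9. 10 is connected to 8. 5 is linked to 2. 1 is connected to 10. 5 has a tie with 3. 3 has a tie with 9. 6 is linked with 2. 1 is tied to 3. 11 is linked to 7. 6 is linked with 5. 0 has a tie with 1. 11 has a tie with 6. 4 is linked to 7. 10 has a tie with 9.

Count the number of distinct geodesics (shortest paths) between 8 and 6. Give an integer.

3

The shortest distance is 4. The length-4 paths are: 8–10–9–11–6; 8–4–7–11–6; 8–4–7–5–6.
That gives 3 distinct shortest paths.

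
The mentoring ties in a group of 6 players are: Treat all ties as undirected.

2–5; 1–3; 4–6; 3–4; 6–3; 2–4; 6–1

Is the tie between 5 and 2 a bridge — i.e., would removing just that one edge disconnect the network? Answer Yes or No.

Yes

Without the 5–2 edge there is no alternate route between 5 and 2, so the network disconnects. It is a bridge.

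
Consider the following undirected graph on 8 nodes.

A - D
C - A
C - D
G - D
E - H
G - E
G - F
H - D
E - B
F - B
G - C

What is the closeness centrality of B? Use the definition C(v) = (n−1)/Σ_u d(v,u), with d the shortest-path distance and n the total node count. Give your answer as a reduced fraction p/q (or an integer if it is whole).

7/16

Distances from B: A:4, C:3, D:3, E:1, F:1, G:2, H:2. Sum = 16.
n = 8, so closeness = 7/16.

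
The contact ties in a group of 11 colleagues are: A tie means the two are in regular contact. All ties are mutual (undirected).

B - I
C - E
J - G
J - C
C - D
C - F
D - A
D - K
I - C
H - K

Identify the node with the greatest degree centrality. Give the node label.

Degrees — A:1, B:1, C:5, D:3, E:1, F:1, G:1, H:1, I:2, J:2, K:2.
The maximum is 5, attained only by C.

C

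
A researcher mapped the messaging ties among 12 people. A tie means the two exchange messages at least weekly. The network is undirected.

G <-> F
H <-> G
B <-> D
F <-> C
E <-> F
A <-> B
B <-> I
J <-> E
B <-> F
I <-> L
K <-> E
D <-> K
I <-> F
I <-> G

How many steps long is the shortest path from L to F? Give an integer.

2

One shortest route is L – I – F, which uses 2 edges, and L and F are not directly tied, so nothing shorter exists. So d(L,F) = 2.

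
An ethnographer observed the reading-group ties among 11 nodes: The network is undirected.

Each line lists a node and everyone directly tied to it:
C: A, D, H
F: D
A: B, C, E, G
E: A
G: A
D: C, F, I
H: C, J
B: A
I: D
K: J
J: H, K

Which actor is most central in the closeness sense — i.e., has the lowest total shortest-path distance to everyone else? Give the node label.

Farness (sum of distances to all others) for each node — A:21, B:30, C:18, D:23, E:30, F:32, G:30, H:23, I:32, J:30, K:39.
The smallest farness is 18, for C, so C has the highest closeness.

C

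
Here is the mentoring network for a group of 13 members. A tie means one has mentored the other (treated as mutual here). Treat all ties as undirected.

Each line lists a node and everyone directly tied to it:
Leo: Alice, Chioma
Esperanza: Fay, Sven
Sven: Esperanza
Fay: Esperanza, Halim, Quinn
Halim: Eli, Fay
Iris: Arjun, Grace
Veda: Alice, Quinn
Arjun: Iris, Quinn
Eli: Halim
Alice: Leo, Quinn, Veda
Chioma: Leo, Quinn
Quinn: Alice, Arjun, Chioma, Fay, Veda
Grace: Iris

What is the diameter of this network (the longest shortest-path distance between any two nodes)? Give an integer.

6

Eccentricity of each node (its greatest distance to any other): Alice:4, Arjun:4, Chioma:4, Eli:6, Esperanza:5, Fay:4, Grace:6, Halim:5, Iris:5, Leo:5, Quinn:3, Sven:6, Veda:4.
The maximum eccentricity is 6, realized for instance by the pair Grace–Eli via Grace – Iris – Arjun – Quinn – Fay – Halim – Eli. So the diameter is 6.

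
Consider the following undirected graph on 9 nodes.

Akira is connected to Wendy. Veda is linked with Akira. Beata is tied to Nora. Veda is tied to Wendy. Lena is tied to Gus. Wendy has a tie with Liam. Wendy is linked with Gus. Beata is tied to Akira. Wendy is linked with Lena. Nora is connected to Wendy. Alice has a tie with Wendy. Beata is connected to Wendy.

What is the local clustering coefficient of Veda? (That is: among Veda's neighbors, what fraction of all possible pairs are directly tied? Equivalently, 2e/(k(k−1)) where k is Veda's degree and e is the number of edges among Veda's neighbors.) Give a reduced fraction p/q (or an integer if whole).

Veda's neighbors: Akira and Wendy (k = 2).
Possible neighbor pairs: C(2,2) = 1. Edges among them: Akira–Wendy → e = 1.
Clustering(Veda) = 1/1.

1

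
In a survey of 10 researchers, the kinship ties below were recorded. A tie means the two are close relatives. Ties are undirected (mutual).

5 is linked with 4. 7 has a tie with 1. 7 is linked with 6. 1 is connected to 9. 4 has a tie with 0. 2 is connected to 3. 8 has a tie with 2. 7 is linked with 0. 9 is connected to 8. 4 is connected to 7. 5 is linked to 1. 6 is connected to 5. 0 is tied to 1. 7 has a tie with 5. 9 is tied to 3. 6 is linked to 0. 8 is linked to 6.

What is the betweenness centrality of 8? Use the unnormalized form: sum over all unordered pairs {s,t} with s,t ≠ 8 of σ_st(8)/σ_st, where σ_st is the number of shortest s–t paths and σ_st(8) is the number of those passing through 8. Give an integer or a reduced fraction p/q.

Pairs whose geodesics pass through 8 — 0–2: 1; 1–2: 1/2; 4–2: 3/3; 6–3: 2/2; 6–9: 1; 6–2: 1; 5–2: 1; 7–2: 1; 9–2: 1/2.
All other pairs contribute 0.
Summing the contributions gives betweenness(8) = 8.

8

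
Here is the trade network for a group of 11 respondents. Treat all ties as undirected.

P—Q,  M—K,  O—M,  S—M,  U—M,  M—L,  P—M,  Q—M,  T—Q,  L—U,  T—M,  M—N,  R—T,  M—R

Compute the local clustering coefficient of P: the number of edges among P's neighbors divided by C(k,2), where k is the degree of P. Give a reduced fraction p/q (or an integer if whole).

1

P's neighbors: M and Q (k = 2).
Possible neighbor pairs: C(2,2) = 1. Edges among them: M–Q → e = 1.
Clustering(P) = 1/1.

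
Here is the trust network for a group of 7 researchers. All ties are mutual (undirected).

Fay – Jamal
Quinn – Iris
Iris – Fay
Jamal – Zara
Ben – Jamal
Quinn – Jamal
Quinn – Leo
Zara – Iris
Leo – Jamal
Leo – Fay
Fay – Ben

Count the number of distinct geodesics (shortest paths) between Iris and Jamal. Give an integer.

The shortest distance is 2. The length-2 paths are: Iris–Zara–Jamal; Iris–Fay–Jamal; Iris–Quinn–Jamal.
That gives 3 distinct shortest paths.

3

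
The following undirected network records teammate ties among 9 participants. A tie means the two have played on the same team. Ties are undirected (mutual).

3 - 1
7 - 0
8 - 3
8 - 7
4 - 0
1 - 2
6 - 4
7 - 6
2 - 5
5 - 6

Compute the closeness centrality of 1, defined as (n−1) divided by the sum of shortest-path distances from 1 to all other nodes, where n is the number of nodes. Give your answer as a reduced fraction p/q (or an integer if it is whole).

2/5

Distances from 1: 0:4, 2:1, 3:1, 4:4, 5:2, 6:3, 7:3, 8:2. Sum = 20.
n = 9, so closeness = 8/20 = 2/5.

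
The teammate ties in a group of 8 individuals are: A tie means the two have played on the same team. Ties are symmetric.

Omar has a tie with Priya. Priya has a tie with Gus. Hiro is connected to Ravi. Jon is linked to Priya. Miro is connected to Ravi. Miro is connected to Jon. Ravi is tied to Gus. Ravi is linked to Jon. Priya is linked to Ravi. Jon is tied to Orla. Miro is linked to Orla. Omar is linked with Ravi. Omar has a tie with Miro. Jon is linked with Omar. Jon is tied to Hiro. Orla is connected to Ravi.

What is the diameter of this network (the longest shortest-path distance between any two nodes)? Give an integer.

Eccentricity of each node (its greatest distance to any other): Gus:2, Hiro:2, Jon:2, Miro:2, Omar:2, Orla:2, Priya:2, Ravi:1.
The maximum eccentricity is 2, realized for instance by the pair Omar–Gus via Omar – Ravi – Gus. So the diameter is 2.

2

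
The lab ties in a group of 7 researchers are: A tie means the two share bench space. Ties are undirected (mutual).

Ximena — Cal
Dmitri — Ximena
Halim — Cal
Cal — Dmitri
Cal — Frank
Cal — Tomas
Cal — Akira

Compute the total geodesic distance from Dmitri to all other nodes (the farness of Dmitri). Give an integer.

Distances from Dmitri: Akira:2, Cal:1, Frank:2, Halim:2, Tomas:2, Ximena:1.
Sum = 2 + 1 + 2 + 2 + 2 + 1 = 10.

10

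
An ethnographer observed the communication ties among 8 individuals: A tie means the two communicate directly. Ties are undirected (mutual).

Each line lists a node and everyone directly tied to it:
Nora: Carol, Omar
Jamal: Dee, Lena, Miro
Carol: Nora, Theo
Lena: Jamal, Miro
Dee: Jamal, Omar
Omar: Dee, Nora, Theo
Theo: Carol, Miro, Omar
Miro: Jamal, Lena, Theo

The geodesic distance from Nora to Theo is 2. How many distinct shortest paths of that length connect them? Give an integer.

The shortest distance is 2. The length-2 paths are: Nora–Carol–Theo; Nora–Omar–Theo.
That gives 2 distinct shortest paths.

2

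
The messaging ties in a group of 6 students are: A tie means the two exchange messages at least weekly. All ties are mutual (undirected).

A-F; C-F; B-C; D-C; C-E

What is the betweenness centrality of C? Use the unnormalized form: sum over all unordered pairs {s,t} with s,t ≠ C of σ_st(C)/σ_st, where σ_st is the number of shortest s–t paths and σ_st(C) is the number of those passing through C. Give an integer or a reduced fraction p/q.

9

Pairs whose geodesics pass through C — D–A: 1; D–B: 1; D–E: 1; D–F: 1; A–B: 1; A–E: 1; B–E: 1; B–F: 1; E–F: 1.
All other pairs contribute 0.
Summing the contributions gives betweenness(C) = 9.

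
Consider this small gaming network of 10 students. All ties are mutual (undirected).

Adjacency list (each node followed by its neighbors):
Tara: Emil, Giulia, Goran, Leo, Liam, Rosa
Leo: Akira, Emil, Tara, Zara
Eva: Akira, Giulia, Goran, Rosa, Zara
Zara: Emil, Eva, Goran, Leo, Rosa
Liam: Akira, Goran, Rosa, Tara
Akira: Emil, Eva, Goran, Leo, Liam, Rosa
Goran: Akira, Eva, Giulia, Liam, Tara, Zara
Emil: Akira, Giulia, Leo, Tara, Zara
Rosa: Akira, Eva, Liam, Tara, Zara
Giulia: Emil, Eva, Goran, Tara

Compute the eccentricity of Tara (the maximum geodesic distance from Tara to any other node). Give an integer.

Distances from Tara: Akira:2, Emil:1, Eva:2, Giulia:1, Goran:1, Leo:1, Liam:1, Rosa:1, Zara:2.
The largest is 2 (to Eva, Zara, and Akira), so the eccentricity of Tara is 2.

2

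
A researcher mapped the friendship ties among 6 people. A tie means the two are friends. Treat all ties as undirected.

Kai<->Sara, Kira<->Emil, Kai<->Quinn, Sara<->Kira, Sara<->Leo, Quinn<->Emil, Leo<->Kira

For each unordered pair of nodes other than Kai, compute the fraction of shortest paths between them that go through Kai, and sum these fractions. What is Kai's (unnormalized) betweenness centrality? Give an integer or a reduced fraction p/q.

3/2

Pairs whose geodesics pass through Kai — Leo–Quinn: 1/2; Sara–Quinn: 1.
All other pairs contribute 0.
Summing the contributions gives betweenness(Kai) = 3/2.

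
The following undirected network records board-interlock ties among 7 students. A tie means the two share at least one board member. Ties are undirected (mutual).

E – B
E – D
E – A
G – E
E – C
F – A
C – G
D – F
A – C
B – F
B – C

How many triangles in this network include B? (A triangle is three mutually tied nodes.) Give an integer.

1

B's neighbors: C, E, and F.
Neighbor pairs that are themselves tied: B–C–E. Each forms one triangle with B, for 1 in total.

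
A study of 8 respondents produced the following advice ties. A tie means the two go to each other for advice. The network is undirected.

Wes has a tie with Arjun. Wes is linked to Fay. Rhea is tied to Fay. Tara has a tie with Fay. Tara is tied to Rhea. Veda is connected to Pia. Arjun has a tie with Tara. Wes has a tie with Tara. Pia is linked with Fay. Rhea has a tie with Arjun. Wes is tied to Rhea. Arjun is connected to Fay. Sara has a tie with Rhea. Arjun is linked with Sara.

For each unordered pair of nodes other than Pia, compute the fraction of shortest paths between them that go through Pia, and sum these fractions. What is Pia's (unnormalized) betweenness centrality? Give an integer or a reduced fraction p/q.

Pairs whose geodesics pass through Pia — Veda–Sara: 2/2; Veda–Arjun: 1; Veda–Tara: 1; Veda–Fay: 1; Veda–Wes: 1; Veda–Rhea: 1.
All other pairs contribute 0.
Summing the contributions gives betweenness(Pia) = 6.

6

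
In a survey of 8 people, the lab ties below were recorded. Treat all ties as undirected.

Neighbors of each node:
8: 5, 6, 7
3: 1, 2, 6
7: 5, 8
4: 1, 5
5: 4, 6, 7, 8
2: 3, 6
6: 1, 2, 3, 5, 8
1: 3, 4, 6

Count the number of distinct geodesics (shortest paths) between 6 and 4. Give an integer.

2

The shortest distance is 2. The length-2 paths are: 6–5–4; 6–1–4.
That gives 2 distinct shortest paths.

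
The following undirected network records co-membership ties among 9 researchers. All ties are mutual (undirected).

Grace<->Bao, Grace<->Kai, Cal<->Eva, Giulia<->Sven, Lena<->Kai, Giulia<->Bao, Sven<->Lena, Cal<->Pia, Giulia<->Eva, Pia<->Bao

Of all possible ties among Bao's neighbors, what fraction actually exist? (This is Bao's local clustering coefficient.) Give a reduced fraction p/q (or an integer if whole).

0

Bao's neighbors: Giulia, Grace, and Pia (k = 3).
Possible neighbor pairs: C(3,2) = 3. Edges among them: none → e = 0.
Clustering(Bao) = 0/3 = 0.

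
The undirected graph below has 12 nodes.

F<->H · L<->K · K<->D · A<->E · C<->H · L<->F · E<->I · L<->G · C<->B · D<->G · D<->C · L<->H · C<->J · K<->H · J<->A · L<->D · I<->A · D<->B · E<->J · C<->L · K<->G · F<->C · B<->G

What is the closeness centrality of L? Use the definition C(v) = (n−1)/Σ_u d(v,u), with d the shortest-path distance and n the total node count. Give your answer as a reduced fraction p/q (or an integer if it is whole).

Distances from L: A:3, B:2, C:1, D:1, E:3, F:1, G:1, H:1, I:4, J:2, K:1. Sum = 20.
n = 12, so closeness = 11/20.

11/20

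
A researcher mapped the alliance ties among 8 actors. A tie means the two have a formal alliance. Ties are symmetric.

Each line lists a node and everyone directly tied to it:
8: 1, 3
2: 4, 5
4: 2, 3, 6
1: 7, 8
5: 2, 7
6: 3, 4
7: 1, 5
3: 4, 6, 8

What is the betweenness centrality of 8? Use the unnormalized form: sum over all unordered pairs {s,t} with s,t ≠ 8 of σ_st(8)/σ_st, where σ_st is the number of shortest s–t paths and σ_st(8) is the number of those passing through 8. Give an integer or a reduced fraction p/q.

Pairs whose geodesics pass through 8 — 7–3: 1; 7–6: 1/2; 1–3: 1; 1–6: 1; 1–4: 1.
All other pairs contribute 0.
Summing the contributions gives betweenness(8) = 9/2.

9/2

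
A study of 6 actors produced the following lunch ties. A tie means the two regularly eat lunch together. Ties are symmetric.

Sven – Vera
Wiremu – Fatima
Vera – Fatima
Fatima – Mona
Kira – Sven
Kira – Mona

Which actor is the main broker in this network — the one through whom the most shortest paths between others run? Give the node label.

Fatima

Unnormalized betweenness of each node: Fatima:5, Kira:1, Mona:2, Sven:1, Vera:2, Wiremu:0.
Fatima has the largest value, 5, making it the main broker — the node through which the most shortest paths run.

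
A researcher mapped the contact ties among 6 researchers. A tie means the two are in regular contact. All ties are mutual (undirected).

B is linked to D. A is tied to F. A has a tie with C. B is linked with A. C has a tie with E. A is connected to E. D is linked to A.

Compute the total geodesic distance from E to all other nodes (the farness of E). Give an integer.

Distances from E: A:1, B:2, C:1, D:2, F:2.
Sum = 1 + 2 + 1 + 2 + 2 = 8.

8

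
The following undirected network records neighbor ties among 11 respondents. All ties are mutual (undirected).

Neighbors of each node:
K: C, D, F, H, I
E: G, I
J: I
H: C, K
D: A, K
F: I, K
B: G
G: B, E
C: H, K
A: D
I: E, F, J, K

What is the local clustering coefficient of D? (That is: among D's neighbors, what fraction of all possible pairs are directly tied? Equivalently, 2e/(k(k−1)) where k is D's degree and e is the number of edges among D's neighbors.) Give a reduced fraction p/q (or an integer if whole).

0

D's neighbors: A and K (k = 2).
Possible neighbor pairs: C(2,2) = 1. Edges among them: none → e = 0.
Clustering(D) = 0/1.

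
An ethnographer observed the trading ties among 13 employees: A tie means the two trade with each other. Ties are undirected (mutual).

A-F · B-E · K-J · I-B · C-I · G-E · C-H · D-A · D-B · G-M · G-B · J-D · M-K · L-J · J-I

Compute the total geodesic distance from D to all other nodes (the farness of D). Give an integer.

25

Distances from D: A:1, B:1, C:3, E:2, F:2, G:2, H:4, I:2, J:1, K:2, L:2, M:3.
Sum = 1 + 1 + 3 + 2 + 2 + 2 + 4 + 2 + 1 + 2 + 2 + 3 = 25.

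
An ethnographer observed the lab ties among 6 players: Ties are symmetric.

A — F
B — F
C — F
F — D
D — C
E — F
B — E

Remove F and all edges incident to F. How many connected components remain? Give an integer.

3

Without F, the remaining ties split the others into: {C, D}; {B, E}; {A}.
That's 3 separate components.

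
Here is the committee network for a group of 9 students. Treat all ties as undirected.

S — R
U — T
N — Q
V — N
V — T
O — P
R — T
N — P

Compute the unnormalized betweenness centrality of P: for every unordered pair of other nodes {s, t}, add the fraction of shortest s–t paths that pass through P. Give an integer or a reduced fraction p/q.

7

Pairs whose geodesics pass through P — V–O: 1; O–R: 1; O–N: 1; O–Q: 1; O–U: 1; O–T: 1; O–S: 1.
All other pairs contribute 0.
Summing the contributions gives betweenness(P) = 7.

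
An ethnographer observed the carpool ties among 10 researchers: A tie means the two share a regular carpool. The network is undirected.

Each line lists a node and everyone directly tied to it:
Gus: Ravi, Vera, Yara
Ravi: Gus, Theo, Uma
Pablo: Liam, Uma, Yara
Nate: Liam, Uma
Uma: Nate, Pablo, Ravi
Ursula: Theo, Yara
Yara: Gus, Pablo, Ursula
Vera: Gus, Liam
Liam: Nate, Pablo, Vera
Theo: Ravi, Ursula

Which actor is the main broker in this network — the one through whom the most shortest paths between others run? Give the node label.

Unnormalized betweenness of each node: Gus:71/12, Liam:9/2, Nate:17/12, Pablo:41/6, Ravi:95/12, Theo:11/6, Uma:41/6, Ursula:7/4, Vera:25/12, Yara:83/12.
Ravi has the largest value, 95/12, making it the main broker — the node through which the most shortest paths run.

Ravi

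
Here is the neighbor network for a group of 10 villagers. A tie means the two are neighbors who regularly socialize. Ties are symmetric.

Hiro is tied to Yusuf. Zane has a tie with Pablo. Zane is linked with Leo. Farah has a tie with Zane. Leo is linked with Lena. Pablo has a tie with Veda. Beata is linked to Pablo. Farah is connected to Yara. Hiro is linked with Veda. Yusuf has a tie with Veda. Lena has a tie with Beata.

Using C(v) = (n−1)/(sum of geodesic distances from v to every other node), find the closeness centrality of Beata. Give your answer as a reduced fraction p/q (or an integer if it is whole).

Distances from Beata: Farah:3, Hiro:3, Lena:1, Leo:2, Pablo:1, Veda:2, Yara:4, Yusuf:3, Zane:2. Sum = 21.
n = 10, so closeness = 9/21 = 3/7.

3/7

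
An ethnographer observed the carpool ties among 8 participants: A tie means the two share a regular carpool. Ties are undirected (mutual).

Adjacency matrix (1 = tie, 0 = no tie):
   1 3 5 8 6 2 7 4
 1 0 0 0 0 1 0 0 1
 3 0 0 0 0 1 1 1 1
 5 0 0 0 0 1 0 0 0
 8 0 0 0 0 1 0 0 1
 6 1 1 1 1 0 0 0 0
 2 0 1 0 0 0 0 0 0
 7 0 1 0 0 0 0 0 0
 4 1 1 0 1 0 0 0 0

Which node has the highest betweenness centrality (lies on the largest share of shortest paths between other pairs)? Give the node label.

Unnormalized betweenness of each node: 1:2/3, 2:0, 3:35/3, 4:7/2, 5:0, 6:19/2, 7:0, 8:2/3.
3 has the largest value, 35/3, making it the main broker — the node through which the most shortest paths run.

3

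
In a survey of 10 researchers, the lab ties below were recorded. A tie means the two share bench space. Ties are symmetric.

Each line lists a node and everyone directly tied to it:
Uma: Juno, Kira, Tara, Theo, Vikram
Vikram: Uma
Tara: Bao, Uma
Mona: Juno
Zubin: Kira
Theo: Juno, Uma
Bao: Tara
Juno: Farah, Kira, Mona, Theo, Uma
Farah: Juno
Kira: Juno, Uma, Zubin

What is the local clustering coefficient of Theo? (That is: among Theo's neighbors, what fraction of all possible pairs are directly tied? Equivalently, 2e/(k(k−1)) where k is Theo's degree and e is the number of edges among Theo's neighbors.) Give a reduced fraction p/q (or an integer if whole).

Theo's neighbors: Juno and Uma (k = 2).
Possible neighbor pairs: C(2,2) = 1. Edges among them: Juno–Uma → e = 1.
Clustering(Theo) = 1/1.

1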